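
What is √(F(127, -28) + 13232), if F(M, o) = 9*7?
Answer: √13295 ≈ 115.30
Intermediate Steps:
F(M, o) = 63
√(F(127, -28) + 13232) = √(63 + 13232) = √13295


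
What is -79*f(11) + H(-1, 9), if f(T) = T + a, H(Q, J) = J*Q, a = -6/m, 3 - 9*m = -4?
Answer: -1880/7 ≈ -268.57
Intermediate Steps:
m = 7/9 (m = ⅓ - ⅑*(-4) = ⅓ + 4/9 = 7/9 ≈ 0.77778)
a = -54/7 (a = -6/7/9 = -6*9/7 = -54/7 ≈ -7.7143)
f(T) = -54/7 + T (f(T) = T - 54/7 = -54/7 + T)
-79*f(11) + H(-1, 9) = -79*(-54/7 + 11) + 9*(-1) = -79*23/7 - 9 = -1817/7 - 9 = -1880/7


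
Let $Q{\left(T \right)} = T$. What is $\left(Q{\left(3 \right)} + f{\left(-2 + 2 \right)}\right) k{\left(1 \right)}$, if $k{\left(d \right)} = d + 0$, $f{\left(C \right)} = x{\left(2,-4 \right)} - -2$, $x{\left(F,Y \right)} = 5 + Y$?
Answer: $6$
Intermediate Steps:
$f{\left(C \right)} = 3$ ($f{\left(C \right)} = \left(5 - 4\right) - -2 = 1 + 2 = 3$)
$k{\left(d \right)} = d$
$\left(Q{\left(3 \right)} + f{\left(-2 + 2 \right)}\right) k{\left(1 \right)} = \left(3 + 3\right) 1 = 6 \cdot 1 = 6$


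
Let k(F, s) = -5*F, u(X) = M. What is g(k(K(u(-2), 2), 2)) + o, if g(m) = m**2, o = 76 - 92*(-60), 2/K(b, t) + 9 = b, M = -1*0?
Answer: 453376/81 ≈ 5597.2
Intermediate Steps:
M = 0
u(X) = 0
K(b, t) = 2/(-9 + b)
o = 5596 (o = 76 + 5520 = 5596)
g(k(K(u(-2), 2), 2)) + o = (-10/(-9 + 0))**2 + 5596 = (-10/(-9))**2 + 5596 = (-10*(-1)/9)**2 + 5596 = (-5*(-2/9))**2 + 5596 = (10/9)**2 + 5596 = 100/81 + 5596 = 453376/81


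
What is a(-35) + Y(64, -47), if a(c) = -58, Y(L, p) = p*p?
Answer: 2151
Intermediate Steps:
Y(L, p) = p²
a(-35) + Y(64, -47) = -58 + (-47)² = -58 + 2209 = 2151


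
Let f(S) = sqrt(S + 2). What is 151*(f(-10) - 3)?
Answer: -453 + 302*I*sqrt(2) ≈ -453.0 + 427.09*I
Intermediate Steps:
f(S) = sqrt(2 + S)
151*(f(-10) - 3) = 151*(sqrt(2 - 10) - 3) = 151*(sqrt(-8) - 3) = 151*(2*I*sqrt(2) - 3) = 151*(-3 + 2*I*sqrt(2)) = -453 + 302*I*sqrt(2)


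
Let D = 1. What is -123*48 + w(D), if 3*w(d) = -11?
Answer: -17723/3 ≈ -5907.7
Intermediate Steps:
w(d) = -11/3 (w(d) = (⅓)*(-11) = -11/3)
-123*48 + w(D) = -123*48 - 11/3 = -5904 - 11/3 = -17723/3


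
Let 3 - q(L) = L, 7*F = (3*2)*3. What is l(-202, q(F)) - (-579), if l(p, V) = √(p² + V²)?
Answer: 579 + √1999405/7 ≈ 781.00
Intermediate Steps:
F = 18/7 (F = ((3*2)*3)/7 = (6*3)/7 = (⅐)*18 = 18/7 ≈ 2.5714)
q(L) = 3 - L
l(p, V) = √(V² + p²)
l(-202, q(F)) - (-579) = √((3 - 1*18/7)² + (-202)²) - (-579) = √((3 - 18/7)² + 40804) - 1*(-579) = √((3/7)² + 40804) + 579 = √(9/49 + 40804) + 579 = √(1999405/49) + 579 = √1999405/7 + 579 = 579 + √1999405/7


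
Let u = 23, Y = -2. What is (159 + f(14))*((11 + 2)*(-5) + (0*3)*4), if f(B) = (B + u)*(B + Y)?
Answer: -39195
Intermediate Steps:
f(B) = (-2 + B)*(23 + B) (f(B) = (B + 23)*(B - 2) = (23 + B)*(-2 + B) = (-2 + B)*(23 + B))
(159 + f(14))*((11 + 2)*(-5) + (0*3)*4) = (159 + (-46 + 14**2 + 21*14))*((11 + 2)*(-5) + (0*3)*4) = (159 + (-46 + 196 + 294))*(13*(-5) + 0*4) = (159 + 444)*(-65 + 0) = 603*(-65) = -39195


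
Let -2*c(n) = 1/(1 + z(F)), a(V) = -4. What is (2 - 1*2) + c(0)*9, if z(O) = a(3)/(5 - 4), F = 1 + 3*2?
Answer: 3/2 ≈ 1.5000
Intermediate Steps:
F = 7 (F = 1 + 6 = 7)
z(O) = -4 (z(O) = -4/(5 - 4) = -4/1 = -4*1 = -4)
c(n) = ⅙ (c(n) = -1/(2*(1 - 4)) = -½/(-3) = -½*(-⅓) = ⅙)
(2 - 1*2) + c(0)*9 = (2 - 1*2) + (⅙)*9 = (2 - 2) + 3/2 = 0 + 3/2 = 3/2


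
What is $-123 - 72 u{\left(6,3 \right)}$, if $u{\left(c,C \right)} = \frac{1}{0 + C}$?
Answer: $-147$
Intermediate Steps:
$u{\left(c,C \right)} = \frac{1}{C}$
$-123 - 72 u{\left(6,3 \right)} = -123 - \frac{72}{3} = -123 - 24 = -147$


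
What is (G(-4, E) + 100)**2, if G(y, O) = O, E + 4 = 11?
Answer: 11449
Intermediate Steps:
E = 7 (E = -4 + 11 = 7)
(G(-4, E) + 100)**2 = (7 + 100)**2 = 107**2 = 11449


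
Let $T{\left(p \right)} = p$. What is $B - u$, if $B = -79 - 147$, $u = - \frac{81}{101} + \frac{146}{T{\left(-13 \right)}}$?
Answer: $- \frac{280939}{1313} \approx -213.97$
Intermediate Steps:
$u = - \frac{15799}{1313}$ ($u = - \frac{81}{101} + \frac{146}{-13} = \left(-81\right) \frac{1}{101} + 146 \left(- \frac{1}{13}\right) = - \frac{81}{101} - \frac{146}{13} = - \frac{15799}{1313} \approx -12.033$)
$B = -226$ ($B = -79 - 147 = -226$)
$B - u = -226 - - \frac{15799}{1313} = -226 + \frac{15799}{1313} = - \frac{280939}{1313}$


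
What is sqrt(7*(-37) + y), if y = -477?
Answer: 4*I*sqrt(46) ≈ 27.129*I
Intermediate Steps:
sqrt(7*(-37) + y) = sqrt(7*(-37) - 477) = sqrt(-259 - 477) = sqrt(-736) = 4*I*sqrt(46)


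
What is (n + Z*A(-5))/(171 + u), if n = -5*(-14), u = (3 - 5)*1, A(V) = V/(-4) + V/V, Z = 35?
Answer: 595/676 ≈ 0.88018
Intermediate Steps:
A(V) = 1 - V/4 (A(V) = V*(-¼) + 1 = -V/4 + 1 = 1 - V/4)
u = -2 (u = -2*1 = -2)
n = 70
(n + Z*A(-5))/(171 + u) = (70 + 35*(1 - ¼*(-5)))/(171 - 2) = (70 + 35*(1 + 5/4))/169 = (70 + 35*(9/4))*(1/169) = (70 + 315/4)*(1/169) = (595/4)*(1/169) = 595/676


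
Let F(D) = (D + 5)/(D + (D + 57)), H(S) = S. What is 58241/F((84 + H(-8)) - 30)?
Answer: 8677909/51 ≈ 1.7016e+5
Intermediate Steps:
F(D) = (5 + D)/(57 + 2*D) (F(D) = (5 + D)/(D + (57 + D)) = (5 + D)/(57 + 2*D))
58241/F((84 + H(-8)) - 30) = 58241/(((5 + ((84 - 8) - 30))/(57 + 2*((84 - 8) - 30)))) = 58241/(((5 + (76 - 30))/(57 + 2*(76 - 30)))) = 58241/(((5 + 46)/(57 + 2*46))) = 58241/((51/(57 + 92))) = 58241/((51/149)) = 58241/(((1/149)*51)) = 58241/(51/149) = 58241*(149/51) = 8677909/51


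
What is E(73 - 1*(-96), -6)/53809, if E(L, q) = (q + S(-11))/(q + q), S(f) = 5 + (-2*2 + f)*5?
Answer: 19/161427 ≈ 0.00011770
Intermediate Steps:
S(f) = -15 + 5*f (S(f) = 5 + (-4 + f)*5 = 5 + (-20 + 5*f) = -15 + 5*f)
E(L, q) = (-70 + q)/(2*q) (E(L, q) = (q + (-15 + 5*(-11)))/(q + q) = (q + (-15 - 55))/((2*q)) = (q - 70)*(1/(2*q)) = (-70 + q)*(1/(2*q)) = (-70 + q)/(2*q))
E(73 - 1*(-96), -6)/53809 = ((1/2)*(-70 - 6)/(-6))/53809 = ((1/2)*(-1/6)*(-76))*(1/53809) = (19/3)*(1/53809) = 19/161427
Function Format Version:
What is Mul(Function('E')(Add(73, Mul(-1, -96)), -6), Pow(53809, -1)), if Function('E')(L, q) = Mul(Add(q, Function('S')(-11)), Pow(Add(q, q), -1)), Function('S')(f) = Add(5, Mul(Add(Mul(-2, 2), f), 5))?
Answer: Rational(19, 161427) ≈ 0.00011770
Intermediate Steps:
Function('S')(f) = Add(-15, Mul(5, f)) (Function('S')(f) = Add(5, Mul(Add(-4, f), 5)) = Add(5, Add(-20, Mul(5, f))) = Add(-15, Mul(5, f)))
Function('E')(L, q) = Mul(Rational(1, 2), Pow(q, -1), Add(-70, q)) (Function('E')(L, q) = Mul(Add(q, Add(-15, Mul(5, -11))), Pow(Add(q, q), -1)) = Mul(Add(q, Add(-15, -55)), Pow(Mul(2, q), -1)) = Mul(Add(q, -70), Mul(Rational(1, 2), Pow(q, -1))) = Mul(Add(-70, q), Mul(Rational(1, 2), Pow(q, -1))) = Mul(Rational(1, 2), Pow(q, -1), Add(-70, q)))
Mul(Function('E')(Add(73, Mul(-1, -96)), -6), Pow(53809, -1)) = Mul(Mul(Rational(1, 2), Pow(-6, -1), Add(-70, -6)), Pow(53809, -1)) = Mul(Mul(Rational(1, 2), Rational(-1, 6), -76), Rational(1, 53809)) = Mul(Rational(19, 3), Rational(1, 53809)) = Rational(19, 161427)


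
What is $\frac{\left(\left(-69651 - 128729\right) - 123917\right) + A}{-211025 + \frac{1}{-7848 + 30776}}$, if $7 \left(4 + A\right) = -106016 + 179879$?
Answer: $\frac{50034490432}{33868668393} \approx 1.4773$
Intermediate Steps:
$A = \frac{73835}{7}$ ($A = -4 + \frac{-106016 + 179879}{7} = -4 + \frac{1}{7} \cdot 73863 = -4 + \frac{73863}{7} = \frac{73835}{7} \approx 10548.0$)
$\frac{\left(\left(-69651 - 128729\right) - 123917\right) + A}{-211025 + \frac{1}{-7848 + 30776}} = \frac{\left(\left(-69651 - 128729\right) - 123917\right) + \frac{73835}{7}}{-211025 + \frac{1}{-7848 + 30776}} = \frac{\left(-198380 - 123917\right) + \frac{73835}{7}}{-211025 + \frac{1}{22928}} = \frac{-322297 + \frac{73835}{7}}{-211025 + \frac{1}{22928}} = - \frac{2182244}{7 \left(- \frac{4838381199}{22928}\right)} = \left(- \frac{2182244}{7}\right) \left(- \frac{22928}{4838381199}\right) = \frac{50034490432}{33868668393}$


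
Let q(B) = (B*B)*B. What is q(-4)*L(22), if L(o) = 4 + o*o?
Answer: -31232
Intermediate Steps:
q(B) = B³ (q(B) = B²*B = B³)
L(o) = 4 + o²
q(-4)*L(22) = (-4)³*(4 + 22²) = -64*(4 + 484) = -64*488 = -31232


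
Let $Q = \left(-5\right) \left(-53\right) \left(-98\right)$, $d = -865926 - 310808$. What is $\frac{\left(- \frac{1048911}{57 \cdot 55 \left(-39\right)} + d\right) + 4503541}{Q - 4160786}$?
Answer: $- \frac{67792184461}{85315620390} \approx -0.7946$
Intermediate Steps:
$d = -1176734$ ($d = -865926 - 310808 = -1176734$)
$Q = -25970$ ($Q = 265 \left(-98\right) = -25970$)
$\frac{\left(- \frac{1048911}{57 \cdot 55 \left(-39\right)} + d\right) + 4503541}{Q - 4160786} = \frac{\left(- \frac{1048911}{57 \cdot 55 \left(-39\right)} - 1176734\right) + 4503541}{-25970 - 4160786} = \frac{\left(- \frac{1048911}{3135 \left(-39\right)} - 1176734\right) + 4503541}{-4186756} = \left(\left(- \frac{1048911}{-122265} - 1176734\right) + 4503541\right) \left(- \frac{1}{4186756}\right) = \left(\left(\left(-1048911\right) \left(- \frac{1}{122265}\right) - 1176734\right) + 4503541\right) \left(- \frac{1}{4186756}\right) = \left(\left(\frac{349637}{40755} - 1176734\right) + 4503541\right) \left(- \frac{1}{4186756}\right) = \left(- \frac{47957444533}{40755} + 4503541\right) \left(- \frac{1}{4186756}\right) = \frac{135584368922}{40755} \left(- \frac{1}{4186756}\right) = - \frac{67792184461}{85315620390}$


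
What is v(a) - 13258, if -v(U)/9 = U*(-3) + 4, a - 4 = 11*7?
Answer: -11107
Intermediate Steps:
a = 81 (a = 4 + 11*7 = 4 + 77 = 81)
v(U) = -36 + 27*U (v(U) = -9*(U*(-3) + 4) = -9*(-3*U + 4) = -9*(4 - 3*U) = -36 + 27*U)
v(a) - 13258 = (-36 + 27*81) - 13258 = (-36 + 2187) - 13258 = 2151 - 13258 = -11107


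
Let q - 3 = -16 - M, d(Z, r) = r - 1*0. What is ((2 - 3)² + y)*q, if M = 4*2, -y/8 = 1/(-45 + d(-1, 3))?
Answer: -25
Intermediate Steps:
d(Z, r) = r (d(Z, r) = r + 0 = r)
y = 4/21 (y = -8/(-45 + 3) = -8/(-42) = -8*(-1/42) = 4/21 ≈ 0.19048)
M = 8
q = -21 (q = 3 + (-16 - 1*8) = 3 + (-16 - 8) = 3 - 24 = -21)
((2 - 3)² + y)*q = ((2 - 3)² + 4/21)*(-21) = ((-1)² + 4/21)*(-21) = (1 + 4/21)*(-21) = (25/21)*(-21) = -25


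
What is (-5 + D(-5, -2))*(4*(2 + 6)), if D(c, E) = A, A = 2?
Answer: -96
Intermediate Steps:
D(c, E) = 2
(-5 + D(-5, -2))*(4*(2 + 6)) = (-5 + 2)*(4*(2 + 6)) = -12*8 = -3*32 = -96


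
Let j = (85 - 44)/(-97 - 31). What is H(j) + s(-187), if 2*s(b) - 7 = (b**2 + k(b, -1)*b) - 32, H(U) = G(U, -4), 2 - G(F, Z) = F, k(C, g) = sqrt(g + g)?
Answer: 2236713/128 - 187*I*sqrt(2)/2 ≈ 17474.0 - 132.23*I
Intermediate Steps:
j = -41/128 (j = 41/(-128) = 41*(-1/128) = -41/128 ≈ -0.32031)
k(C, g) = sqrt(2)*sqrt(g) (k(C, g) = sqrt(2*g) = sqrt(2)*sqrt(g))
G(F, Z) = 2 - F
H(U) = 2 - U
s(b) = -25/2 + b**2/2 + I*b*sqrt(2)/2 (s(b) = 7/2 + ((b**2 + (sqrt(2)*sqrt(-1))*b) - 32)/2 = 7/2 + ((b**2 + (sqrt(2)*I)*b) - 32)/2 = 7/2 + ((b**2 + (I*sqrt(2))*b) - 32)/2 = 7/2 + ((b**2 + I*b*sqrt(2)) - 32)/2 = 7/2 + (-32 + b**2 + I*b*sqrt(2))/2 = 7/2 + (-16 + b**2/2 + I*b*sqrt(2)/2) = -25/2 + b**2/2 + I*b*sqrt(2)/2)
H(j) + s(-187) = (2 - 1*(-41/128)) + (-25/2 + (1/2)*(-187)**2 + (1/2)*I*(-187)*sqrt(2)) = (2 + 41/128) + (-25/2 + (1/2)*34969 - 187*I*sqrt(2)/2) = 297/128 + (-25/2 + 34969/2 - 187*I*sqrt(2)/2) = 297/128 + (17472 - 187*I*sqrt(2)/2) = 2236713/128 - 187*I*sqrt(2)/2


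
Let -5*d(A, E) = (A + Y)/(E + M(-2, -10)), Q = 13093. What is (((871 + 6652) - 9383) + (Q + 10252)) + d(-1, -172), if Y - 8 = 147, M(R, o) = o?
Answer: 1396536/65 ≈ 21485.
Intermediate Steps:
Y = 155 (Y = 8 + 147 = 155)
d(A, E) = -(155 + A)/(5*(-10 + E)) (d(A, E) = -(A + 155)/(5*(E - 10)) = -(155 + A)/(5*(-10 + E)))
(((871 + 6652) - 9383) + (Q + 10252)) + d(-1, -172) = (((871 + 6652) - 9383) + (13093 + 10252)) + (-155 - 1*(-1))/(5*(-10 - 172)) = ((7523 - 9383) + 23345) + (⅕)*(-155 + 1)/(-182) = (-1860 + 23345) + (⅕)*(-1/182)*(-154) = 21485 + 11/65 = 1396536/65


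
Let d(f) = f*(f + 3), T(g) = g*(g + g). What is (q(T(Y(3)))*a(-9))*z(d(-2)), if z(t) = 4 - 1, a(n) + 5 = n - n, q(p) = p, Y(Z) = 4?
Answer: -480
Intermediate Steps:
T(g) = 2*g² (T(g) = g*(2*g) = 2*g²)
a(n) = -5 (a(n) = -5 + (n - n) = -5 + 0 = -5)
d(f) = f*(3 + f)
z(t) = 3
(q(T(Y(3)))*a(-9))*z(d(-2)) = ((2*4²)*(-5))*3 = ((2*16)*(-5))*3 = (32*(-5))*3 = -160*3 = -480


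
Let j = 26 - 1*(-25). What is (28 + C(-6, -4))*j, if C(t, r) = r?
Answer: 1224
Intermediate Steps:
j = 51 (j = 26 + 25 = 51)
(28 + C(-6, -4))*j = (28 - 4)*51 = 24*51 = 1224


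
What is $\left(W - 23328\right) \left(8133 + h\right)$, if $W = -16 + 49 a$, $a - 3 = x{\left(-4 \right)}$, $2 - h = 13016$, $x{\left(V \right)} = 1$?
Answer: $112985388$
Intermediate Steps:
$h = -13014$ ($h = 2 - 13016 = -13014$)
$a = 4$ ($a = 3 + 1 = 4$)
$W = 180$ ($W = -16 + 49 \cdot 4 = -16 + 196 = 180$)
$\left(W - 23328\right) \left(8133 + h\right) = \left(180 - 23328\right) \left(8133 - 13014\right) = \left(-23148\right) \left(-4881\right) = 112985388$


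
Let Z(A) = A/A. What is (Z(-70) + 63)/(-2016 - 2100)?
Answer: -16/1029 ≈ -0.015549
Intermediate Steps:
Z(A) = 1
(Z(-70) + 63)/(-2016 - 2100) = (1 + 63)/(-2016 - 2100) = 64/(-4116) = 64*(-1/4116) = -16/1029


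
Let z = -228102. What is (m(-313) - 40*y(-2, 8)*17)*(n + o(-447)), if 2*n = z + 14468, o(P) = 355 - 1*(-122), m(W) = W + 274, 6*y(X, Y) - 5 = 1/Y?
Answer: 197739230/3 ≈ 6.5913e+7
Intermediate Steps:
y(X, Y) = 5/6 + 1/(6*Y)
m(W) = 274 + W
o(P) = 477 (o(P) = 355 + 122 = 477)
n = -106817 (n = (-228102 + 14468)/2 = (1/2)*(-213634) = -106817)
(m(-313) - 40*y(-2, 8)*17)*(n + o(-447)) = ((274 - 313) - 20*(1 + 5*8)/(3*8)*17)*(-106817 + 477) = (-39 - 20*(1 + 40)/(3*8)*17)*(-106340) = (-39 - 20*41/(3*8)*17)*(-106340) = (-39 - 40*41/48*17)*(-106340) = (-39 - 205/6*17)*(-106340) = (-39 - 3485/6)*(-106340) = -3719/6*(-106340) = 197739230/3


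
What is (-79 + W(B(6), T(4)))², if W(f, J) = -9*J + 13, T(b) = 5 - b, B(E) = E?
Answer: 5625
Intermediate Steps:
W(f, J) = 13 - 9*J
(-79 + W(B(6), T(4)))² = (-79 + (13 - 9*(5 - 1*4)))² = (-79 + (13 - 9*(5 - 4)))² = (-79 + (13 - 9*1))² = (-79 + (13 - 9))² = (-79 + 4)² = (-75)² = 5625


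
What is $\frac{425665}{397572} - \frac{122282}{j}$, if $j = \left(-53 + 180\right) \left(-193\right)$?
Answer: $\frac{59049374119}{9744887292} \approx 6.0595$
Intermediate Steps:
$j = -24511$ ($j = 127 \left(-193\right) = -24511$)
$\frac{425665}{397572} - \frac{122282}{j} = \frac{425665}{397572} - \frac{122282}{-24511} = 425665 \cdot \frac{1}{397572} - - \frac{122282}{24511} = \frac{425665}{397572} + \frac{122282}{24511} = \frac{59049374119}{9744887292}$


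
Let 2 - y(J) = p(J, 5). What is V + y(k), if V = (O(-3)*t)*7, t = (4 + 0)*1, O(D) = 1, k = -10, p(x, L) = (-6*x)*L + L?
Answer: -275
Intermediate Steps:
p(x, L) = L - 6*L*x (p(x, L) = -6*L*x + L = L - 6*L*x)
t = 4 (t = 4*1 = 4)
y(J) = -3 + 30*J (y(J) = 2 - 5*(1 - 6*J) = 2 - (5 - 30*J) = 2 + (-5 + 30*J) = -3 + 30*J)
V = 28 (V = (1*4)*7 = 4*7 = 28)
V + y(k) = 28 + (-3 + 30*(-10)) = 28 + (-3 - 300) = 28 - 303 = -275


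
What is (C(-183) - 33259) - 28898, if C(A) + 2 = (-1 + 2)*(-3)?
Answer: -62162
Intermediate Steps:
C(A) = -5 (C(A) = -2 + (-1 + 2)*(-3) = -2 + 1*(-3) = -2 - 3 = -5)
(C(-183) - 33259) - 28898 = (-5 - 33259) - 28898 = -33264 - 28898 = -62162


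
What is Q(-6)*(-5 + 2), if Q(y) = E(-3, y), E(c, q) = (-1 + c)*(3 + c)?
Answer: 0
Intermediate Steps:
Q(y) = 0 (Q(y) = -3 + (-3)² + 2*(-3) = -3 + 9 - 6 = 0)
Q(-6)*(-5 + 2) = 0*(-5 + 2) = 0*(-3) = 0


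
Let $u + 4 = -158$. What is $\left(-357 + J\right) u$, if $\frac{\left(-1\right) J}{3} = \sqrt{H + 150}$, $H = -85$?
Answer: $57834 + 486 \sqrt{65} \approx 61752.0$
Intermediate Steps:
$u = -162$ ($u = -4 - 158 = -162$)
$J = - 3 \sqrt{65}$ ($J = - 3 \sqrt{-85 + 150} = - 3 \sqrt{65} \approx -24.187$)
$\left(-357 + J\right) u = \left(-357 - 3 \sqrt{65}\right) \left(-162\right) = 57834 + 486 \sqrt{65}$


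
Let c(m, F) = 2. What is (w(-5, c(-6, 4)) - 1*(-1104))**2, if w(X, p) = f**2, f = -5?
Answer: 1274641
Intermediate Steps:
w(X, p) = 25 (w(X, p) = (-5)**2 = 25)
(w(-5, c(-6, 4)) - 1*(-1104))**2 = (25 - 1*(-1104))**2 = (25 + 1104)**2 = 1129**2 = 1274641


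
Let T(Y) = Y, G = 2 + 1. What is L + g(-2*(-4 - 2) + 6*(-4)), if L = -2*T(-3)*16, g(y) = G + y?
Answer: 87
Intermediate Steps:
G = 3
g(y) = 3 + y
L = 96 (L = -2*(-3)*16 = 6*16 = 96)
L + g(-2*(-4 - 2) + 6*(-4)) = 96 + (3 + (-2*(-4 - 2) + 6*(-4))) = 96 + (3 + (-2*(-6) - 24)) = 96 + (3 + (12 - 24)) = 96 + (3 - 12) = 96 - 9 = 87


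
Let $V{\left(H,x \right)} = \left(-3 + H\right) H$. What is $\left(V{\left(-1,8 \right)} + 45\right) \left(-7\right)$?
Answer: $-343$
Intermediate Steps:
$V{\left(H,x \right)} = H \left(-3 + H\right)$
$\left(V{\left(-1,8 \right)} + 45\right) \left(-7\right) = \left(- (-3 - 1) + 45\right) \left(-7\right) = \left(\left(-1\right) \left(-4\right) + 45\right) \left(-7\right) = \left(4 + 45\right) \left(-7\right) = 49 \left(-7\right) = -343$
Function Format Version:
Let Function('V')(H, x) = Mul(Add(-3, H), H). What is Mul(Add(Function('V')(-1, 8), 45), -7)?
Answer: -343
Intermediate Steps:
Function('V')(H, x) = Mul(H, Add(-3, H))
Mul(Add(Function('V')(-1, 8), 45), -7) = Mul(Add(Mul(-1, Add(-3, -1)), 45), -7) = Mul(Add(Mul(-1, -4), 45), -7) = Mul(Add(4, 45), -7) = Mul(49, -7) = -343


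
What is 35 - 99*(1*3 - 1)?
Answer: -163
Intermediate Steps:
35 - 99*(1*3 - 1) = 35 - 99*(3 - 1) = 35 - 99*2 = 35 - 198 = -163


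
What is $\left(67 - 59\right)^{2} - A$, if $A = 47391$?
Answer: $-47327$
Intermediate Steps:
$\left(67 - 59\right)^{2} - A = \left(67 - 59\right)^{2} - 47391 = 8^{2} - 47391 = 64 - 47391 = -47327$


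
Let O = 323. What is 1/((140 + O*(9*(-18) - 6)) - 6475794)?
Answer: -1/6529918 ≈ -1.5314e-7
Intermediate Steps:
1/((140 + O*(9*(-18) - 6)) - 6475794) = 1/((140 + 323*(9*(-18) - 6)) - 6475794) = 1/((140 + 323*(-162 - 6)) - 6475794) = 1/((140 + 323*(-168)) - 6475794) = 1/((140 - 54264) - 6475794) = 1/(-54124 - 6475794) = 1/(-6529918) = -1/6529918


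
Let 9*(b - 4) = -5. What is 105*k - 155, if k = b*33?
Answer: 11780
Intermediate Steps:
b = 31/9 (b = 4 + (⅑)*(-5) = 4 - 5/9 = 31/9 ≈ 3.4444)
k = 341/3 (k = (31/9)*33 = 341/3 ≈ 113.67)
105*k - 155 = 105*(341/3) - 155 = 11935 - 155 = 11780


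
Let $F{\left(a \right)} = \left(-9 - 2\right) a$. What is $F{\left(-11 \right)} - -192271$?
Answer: $192392$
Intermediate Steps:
$F{\left(a \right)} = - 11 a$
$F{\left(-11 \right)} - -192271 = \left(-11\right) \left(-11\right) - -192271 = 121 + 192271 = 192392$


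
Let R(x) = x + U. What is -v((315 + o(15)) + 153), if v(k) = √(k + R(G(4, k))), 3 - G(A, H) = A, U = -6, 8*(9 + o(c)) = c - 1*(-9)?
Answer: -√455 ≈ -21.331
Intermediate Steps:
o(c) = -63/8 + c/8 (o(c) = -9 + (c - 1*(-9))/8 = -9 + (c + 9)/8 = -9 + (9 + c)/8 = -9 + (9/8 + c/8) = -63/8 + c/8)
G(A, H) = 3 - A
R(x) = -6 + x (R(x) = x - 6 = -6 + x)
v(k) = √(-7 + k) (v(k) = √(k + (-6 + (3 - 1*4))) = √(k + (-6 + (3 - 4))) = √(k + (-6 - 1)) = √(k - 7) = √(-7 + k))
-v((315 + o(15)) + 153) = -√(-7 + ((315 + (-63/8 + (⅛)*15)) + 153)) = -√(-7 + ((315 + (-63/8 + 15/8)) + 153)) = -√(-7 + ((315 - 6) + 153)) = -√(-7 + (309 + 153)) = -√(-7 + 462) = -√455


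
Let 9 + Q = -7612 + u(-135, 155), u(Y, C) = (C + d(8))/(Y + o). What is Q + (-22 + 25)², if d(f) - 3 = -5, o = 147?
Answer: -30397/4 ≈ -7599.3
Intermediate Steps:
d(f) = -2 (d(f) = 3 - 5 = -2)
u(Y, C) = (-2 + C)/(147 + Y) (u(Y, C) = (C - 2)/(Y + 147) = (-2 + C)/(147 + Y))
Q = -30433/4 (Q = -9 + (-7612 + (-2 + 155)/(147 - 135)) = -9 + (-7612 + 153/12) = -9 + (-7612 + (1/12)*153) = -9 + (-7612 + 51/4) = -9 - 30397/4 = -30433/4 ≈ -7608.3)
Q + (-22 + 25)² = -30433/4 + (-22 + 25)² = -30433/4 + 3² = -30433/4 + 9 = -30397/4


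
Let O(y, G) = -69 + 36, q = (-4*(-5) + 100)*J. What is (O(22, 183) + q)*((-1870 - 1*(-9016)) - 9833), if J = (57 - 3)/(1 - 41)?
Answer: 523965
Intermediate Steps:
J = -27/20 (J = 54/(-40) = 54*(-1/40) = -27/20 ≈ -1.3500)
q = -162 (q = (-4*(-5) + 100)*(-27/20) = (20 + 100)*(-27/20) = 120*(-27/20) = -162)
O(y, G) = -33
(O(22, 183) + q)*((-1870 - 1*(-9016)) - 9833) = (-33 - 162)*((-1870 - 1*(-9016)) - 9833) = -195*((-1870 + 9016) - 9833) = -195*(7146 - 9833) = -195*(-2687) = 523965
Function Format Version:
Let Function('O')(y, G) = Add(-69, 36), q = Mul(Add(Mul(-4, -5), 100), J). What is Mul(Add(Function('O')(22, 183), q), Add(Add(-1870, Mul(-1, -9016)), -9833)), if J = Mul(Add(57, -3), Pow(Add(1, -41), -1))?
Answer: 523965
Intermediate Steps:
J = Rational(-27, 20) (J = Mul(54, Pow(-40, -1)) = Mul(54, Rational(-1, 40)) = Rational(-27, 20) ≈ -1.3500)
q = -162 (q = Mul(Add(Mul(-4, -5), 100), Rational(-27, 20)) = Mul(Add(20, 100), Rational(-27, 20)) = Mul(120, Rational(-27, 20)) = -162)
Function('O')(y, G) = -33
Mul(Add(Function('O')(22, 183), q), Add(Add(-1870, Mul(-1, -9016)), -9833)) = Mul(Add(-33, -162), Add(Add(-1870, Mul(-1, -9016)), -9833)) = Mul(-195, Add(Add(-1870, 9016), -9833)) = Mul(-195, Add(7146, -9833)) = Mul(-195, -2687) = 523965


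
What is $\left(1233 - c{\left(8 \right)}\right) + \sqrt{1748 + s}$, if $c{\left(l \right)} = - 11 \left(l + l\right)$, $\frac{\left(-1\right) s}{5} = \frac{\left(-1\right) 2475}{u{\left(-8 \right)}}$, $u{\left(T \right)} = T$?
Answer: $1409 + \frac{\sqrt{3218}}{4} \approx 1423.2$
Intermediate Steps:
$s = - \frac{12375}{8}$ ($s = - 5 \frac{\left(-1\right) 2475}{-8} = - 5 \left(\left(-2475\right) \left(- \frac{1}{8}\right)\right) = \left(-5\right) \frac{2475}{8} = - \frac{12375}{8} \approx -1546.9$)
$c{\left(l \right)} = - 22 l$ ($c{\left(l \right)} = - 11 \cdot 2 l = - 22 l$)
$\left(1233 - c{\left(8 \right)}\right) + \sqrt{1748 + s} = \left(1233 - \left(-22\right) 8\right) + \sqrt{1748 - \frac{12375}{8}} = \left(1233 - -176\right) + \sqrt{\frac{1609}{8}} = \left(1233 + 176\right) + \frac{\sqrt{3218}}{4} = 1409 + \frac{\sqrt{3218}}{4}$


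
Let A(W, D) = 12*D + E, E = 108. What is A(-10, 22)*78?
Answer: 29016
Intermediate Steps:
A(W, D) = 108 + 12*D (A(W, D) = 12*D + 108 = 108 + 12*D)
A(-10, 22)*78 = (108 + 12*22)*78 = (108 + 264)*78 = 372*78 = 29016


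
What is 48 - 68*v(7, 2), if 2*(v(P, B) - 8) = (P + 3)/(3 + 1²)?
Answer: -581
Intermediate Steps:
v(P, B) = 67/8 + P/8 (v(P, B) = 8 + ((P + 3)/(3 + 1²))/2 = 8 + ((3 + P)/(3 + 1))/2 = 8 + ((3 + P)/4)/2 = 8 + ((3 + P)*(¼))/2 = 8 + (¾ + P/4)/2 = 8 + (3/8 + P/8) = 67/8 + P/8)
48 - 68*v(7, 2) = 48 - 68*(67/8 + (⅛)*7) = 48 - 68*(67/8 + 7/8) = 48 - 68*37/4 = 48 - 629 = -581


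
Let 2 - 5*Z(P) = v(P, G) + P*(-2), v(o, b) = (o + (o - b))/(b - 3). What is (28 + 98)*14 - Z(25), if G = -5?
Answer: 70089/40 ≈ 1752.2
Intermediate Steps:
v(o, b) = (-b + 2*o)/(-3 + b)
Z(P) = 21/40 + 9*P/20 (Z(P) = 2/5 - ((-1*(-5) + 2*P)/(-3 - 5) + P*(-2))/5 = 2/5 - ((5 + 2*P)/(-8) - 2*P)/5 = 2/5 - (-(5 + 2*P)/8 - 2*P)/5 = 2/5 - ((-5/8 - P/4) - 2*P)/5 = 2/5 - (-5/8 - 9*P/4)/5 = 2/5 + (1/8 + 9*P/20) = 21/40 + 9*P/20)
(28 + 98)*14 - Z(25) = (28 + 98)*14 - (21/40 + (9/20)*25) = 126*14 - (21/40 + 45/4) = 1764 - 1*471/40 = 1764 - 471/40 = 70089/40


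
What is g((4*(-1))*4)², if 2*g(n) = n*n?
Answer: 16384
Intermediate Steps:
g(n) = n²/2 (g(n) = (n*n)/2 = n²/2)
g((4*(-1))*4)² = (((4*(-1))*4)²/2)² = ((-4*4)²/2)² = ((½)*(-16)²)² = ((½)*256)² = 128² = 16384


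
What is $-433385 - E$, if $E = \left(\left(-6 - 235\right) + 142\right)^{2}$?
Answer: $-443186$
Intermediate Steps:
$E = 9801$ ($E = \left(-241 + 142\right)^{2} = \left(-99\right)^{2} = 9801$)
$-433385 - E = -433385 - 9801 = -443186$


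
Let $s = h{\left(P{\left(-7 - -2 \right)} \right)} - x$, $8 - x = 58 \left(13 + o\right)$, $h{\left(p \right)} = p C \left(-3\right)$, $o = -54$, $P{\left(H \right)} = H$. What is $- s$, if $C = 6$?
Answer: $2296$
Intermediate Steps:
$h{\left(p \right)} = - 18 p$ ($h{\left(p \right)} = p 6 \left(-3\right) = 6 p \left(-3\right) = - 18 p$)
$x = 2386$ ($x = 8 - 58 \left(13 - 54\right) = 8 - 58 \left(-41\right) = 8 - -2378 = 8 + 2378 = 2386$)
$s = -2296$ ($s = - 18 \left(-7 - -2\right) - 2386 = - 18 \left(-7 + 2\right) - 2386 = \left(-18\right) \left(-5\right) - 2386 = 90 - 2386 = -2296$)
$- s = \left(-1\right) \left(-2296\right) = 2296$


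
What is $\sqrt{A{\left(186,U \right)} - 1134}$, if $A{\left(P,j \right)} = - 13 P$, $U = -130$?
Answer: $4 i \sqrt{222} \approx 59.599 i$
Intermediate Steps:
$\sqrt{A{\left(186,U \right)} - 1134} = \sqrt{\left(-13\right) 186 - 1134} = \sqrt{-2418 - 1134} = \sqrt{-3552} = 4 i \sqrt{222}$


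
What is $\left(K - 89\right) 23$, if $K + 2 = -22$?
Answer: $-2599$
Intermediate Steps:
$K = -24$ ($K = -2 - 22 = -24$)
$\left(K - 89\right) 23 = \left(-24 - 89\right) 23 = \left(-113\right) 23 = -2599$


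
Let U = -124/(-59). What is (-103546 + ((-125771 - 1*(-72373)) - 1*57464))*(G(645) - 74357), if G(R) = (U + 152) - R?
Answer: 946831302608/59 ≈ 1.6048e+10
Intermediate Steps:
U = 124/59 (U = -124*(-1/59) = 124/59 ≈ 2.1017)
G(R) = 9092/59 - R (G(R) = (124/59 + 152) - R = 9092/59 - R)
(-103546 + ((-125771 - 1*(-72373)) - 1*57464))*(G(645) - 74357) = (-103546 + ((-125771 - 1*(-72373)) - 1*57464))*((9092/59 - 1*645) - 74357) = (-103546 + ((-125771 + 72373) - 57464))*((9092/59 - 645) - 74357) = (-103546 + (-53398 - 57464))*(-28963/59 - 74357) = (-103546 - 110862)*(-4416026/59) = -214408*(-4416026/59) = 946831302608/59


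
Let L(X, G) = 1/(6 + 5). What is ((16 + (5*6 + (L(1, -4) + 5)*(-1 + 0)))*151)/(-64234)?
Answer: -33975/353287 ≈ -0.096168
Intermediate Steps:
L(X, G) = 1/11
((16 + (5*6 + (L(1, -4) + 5)*(-1 + 0)))*151)/(-64234) = ((16 + (5*6 + (1/11 + 5)*(-1 + 0)))*151)/(-64234) = ((16 + (30 + (56/11)*(-1)))*151)*(-1/64234) = ((16 + (30 - 56/11))*151)*(-1/64234) = ((16 + 274/11)*151)*(-1/64234) = ((450/11)*151)*(-1/64234) = (67950/11)*(-1/64234) = -33975/353287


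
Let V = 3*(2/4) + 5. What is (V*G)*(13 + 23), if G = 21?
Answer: 4914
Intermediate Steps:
V = 13/2 (V = 3*(2*(¼)) + 5 = 3*(½) + 5 = 3/2 + 5 = 13/2 ≈ 6.5000)
(V*G)*(13 + 23) = ((13/2)*21)*(13 + 23) = (273/2)*36 = 4914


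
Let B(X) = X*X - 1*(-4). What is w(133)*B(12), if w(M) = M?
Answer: 19684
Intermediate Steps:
B(X) = 4 + X² (B(X) = X² + 4 = 4 + X²)
w(133)*B(12) = 133*(4 + 12²) = 133*(4 + 144) = 133*148 = 19684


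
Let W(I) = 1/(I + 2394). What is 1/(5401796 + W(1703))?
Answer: 4097/22131158213 ≈ 1.8512e-7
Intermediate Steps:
W(I) = 1/(2394 + I)
1/(5401796 + W(1703)) = 1/(5401796 + 1/(2394 + 1703)) = 1/(5401796 + 1/4097) = 1/(22131158213/4097) = 4097/22131158213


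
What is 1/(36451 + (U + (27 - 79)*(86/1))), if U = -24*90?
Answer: 1/29819 ≈ 3.3536e-5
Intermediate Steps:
U = -2160
1/(36451 + (U + (27 - 79)*(86/1))) = 1/(36451 + (-2160 + (27 - 79)*(86/1))) = 1/(36451 + (-2160 - 4472)) = 1/(36451 - 6632) = 1/29819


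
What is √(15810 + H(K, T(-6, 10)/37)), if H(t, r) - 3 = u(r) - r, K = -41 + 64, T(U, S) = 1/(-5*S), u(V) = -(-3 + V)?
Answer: √541302637/185 ≈ 125.76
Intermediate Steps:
u(V) = 3 - V
T(U, S) = -1/(5*S)
K = 23
H(t, r) = 6 - 2*r (H(t, r) = 3 + ((3 - r) - r) = 3 + (3 - 2*r) = 6 - 2*r)
√(15810 + H(K, T(-6, 10)/37)) = √(15810 + (6 - 2*(-⅕/10)/37)) = √(15810 + (6 - 2*(-⅕*⅒)/37)) = √(15810 + (6 - (-1)/(25*37))) = √(15810 + (6 - 2*(-1/1850))) = √(15810 + (6 + 1/925)) = √(15810 + 5551/925) = √(14629801/925) = √541302637/185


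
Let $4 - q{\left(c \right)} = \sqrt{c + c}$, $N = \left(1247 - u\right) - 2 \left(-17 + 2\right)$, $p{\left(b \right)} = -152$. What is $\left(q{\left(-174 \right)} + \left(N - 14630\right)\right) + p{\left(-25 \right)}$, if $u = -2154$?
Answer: $-11347 - 2 i \sqrt{87} \approx -11347.0 - 18.655 i$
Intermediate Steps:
$N = 3431$ ($N = \left(1247 - -2154\right) - 2 \left(-17 + 2\right) = \left(1247 + 2154\right) - -30 = 3401 + 30 = 3431$)
$q{\left(c \right)} = 4 - \sqrt{2} \sqrt{c}$ ($q{\left(c \right)} = 4 - \sqrt{c + c} = 4 - \sqrt{2 c} = 4 - \sqrt{2} \sqrt{c}$)
$\left(q{\left(-174 \right)} + \left(N - 14630\right)\right) + p{\left(-25 \right)} = \left(\left(4 - \sqrt{2} \sqrt{-174}\right) + \left(3431 - 14630\right)\right) - 152 = \left(\left(4 - \sqrt{2} i \sqrt{174}\right) - 11199\right) - 152 = \left(\left(4 - 2 i \sqrt{87}\right) - 11199\right) - 152 = \left(-11195 - 2 i \sqrt{87}\right) - 152 = -11347 - 2 i \sqrt{87}$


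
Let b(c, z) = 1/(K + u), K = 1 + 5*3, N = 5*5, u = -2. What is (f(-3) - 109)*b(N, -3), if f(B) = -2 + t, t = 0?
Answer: -111/14 ≈ -7.9286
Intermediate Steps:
N = 25
K = 16 (K = 1 + 15 = 16)
f(B) = -2 (f(B) = -2 + 0 = -2)
b(c, z) = 1/14 (b(c, z) = 1/(16 - 2) = 1/14)
(f(-3) - 109)*b(N, -3) = (-2 - 109)*(1/14) = -111*1/14 = -111/14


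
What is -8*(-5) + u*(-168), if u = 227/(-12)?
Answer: 3218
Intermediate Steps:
u = -227/12 (u = 227*(-1/12) = -227/12 ≈ -18.917)
-8*(-5) + u*(-168) = -8*(-5) - 227/12*(-168) = 40 + 3178 = 3218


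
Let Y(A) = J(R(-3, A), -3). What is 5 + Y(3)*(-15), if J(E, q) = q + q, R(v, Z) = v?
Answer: 95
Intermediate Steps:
J(E, q) = 2*q
Y(A) = -6 (Y(A) = 2*(-3) = -6)
5 + Y(3)*(-15) = 5 - 6*(-15) = 5 + 90 = 95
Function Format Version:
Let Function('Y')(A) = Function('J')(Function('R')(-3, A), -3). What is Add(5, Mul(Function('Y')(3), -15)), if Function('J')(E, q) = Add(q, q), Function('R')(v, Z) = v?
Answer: 95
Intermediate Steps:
Function('J')(E, q) = Mul(2, q)
Function('Y')(A) = -6 (Function('Y')(A) = Mul(2, -3) = -6)
Add(5, Mul(Function('Y')(3), -15)) = Add(5, Mul(-6, -15)) = Add(5, 90) = 95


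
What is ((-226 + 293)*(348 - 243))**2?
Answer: 49491225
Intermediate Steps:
((-226 + 293)*(348 - 243))**2 = (67*105)**2 = 7035**2 = 49491225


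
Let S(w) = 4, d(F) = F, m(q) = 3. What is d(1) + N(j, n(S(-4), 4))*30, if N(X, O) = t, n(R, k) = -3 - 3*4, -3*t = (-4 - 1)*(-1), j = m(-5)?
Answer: -49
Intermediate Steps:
j = 3
t = -5/3 (t = -(-4 - 1)*(-1)/3 = -(-5)*(-1)/3 = -⅓*5 = -5/3 ≈ -1.6667)
n(R, k) = -15 (n(R, k) = -3 - 12 = -15)
N(X, O) = -5/3
d(1) + N(j, n(S(-4), 4))*30 = 1 - 5/3*30 = 1 - 50 = -49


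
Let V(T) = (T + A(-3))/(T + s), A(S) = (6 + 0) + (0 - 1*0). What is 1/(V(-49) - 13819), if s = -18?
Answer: -67/925830 ≈ -7.2367e-5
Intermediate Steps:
A(S) = 6 (A(S) = 6 + (0 + 0) = 6 + 0 = 6)
V(T) = (6 + T)/(-18 + T) (V(T) = (T + 6)/(T - 18) = (6 + T)/(-18 + T))
1/(V(-49) - 13819) = 1/((6 - 49)/(-18 - 49) - 13819) = 1/(-43/(-67) - 13819) = 1/(-1/67*(-43) - 13819) = 1/(43/67 - 13819) = 1/(-925830/67) = -67/925830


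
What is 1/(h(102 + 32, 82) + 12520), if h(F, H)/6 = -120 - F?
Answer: 1/10996 ≈ 9.0942e-5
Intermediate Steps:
h(F, H) = -720 - 6*F (h(F, H) = 6*(-120 - F) = -720 - 6*F)
1/(h(102 + 32, 82) + 12520) = 1/((-720 - 6*(102 + 32)) + 12520) = 1/((-720 - 6*134) + 12520) = 1/((-720 - 804) + 12520) = 1/(-1524 + 12520) = 1/10996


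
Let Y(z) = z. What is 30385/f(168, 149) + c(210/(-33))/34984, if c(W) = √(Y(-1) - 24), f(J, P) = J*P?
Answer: 30385/25032 + 5*I/34984 ≈ 1.2138 + 0.00014292*I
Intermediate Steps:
c(W) = 5*I (c(W) = √(-1 - 24) = √(-25) = 5*I)
30385/f(168, 149) + c(210/(-33))/34984 = 30385/((168*149)) + (5*I)/34984 = 30385/25032 + (5*I)*(1/34984) = 30385*(1/25032) + 5*I/34984 = 30385/25032 + 5*I/34984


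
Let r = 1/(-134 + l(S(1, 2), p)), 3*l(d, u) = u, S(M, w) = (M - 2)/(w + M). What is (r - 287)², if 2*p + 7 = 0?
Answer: 54178614169/657721 ≈ 82373.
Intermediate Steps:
p = -7/2 (p = -7/2 + (½)*0 = -7/2 + 0 = -7/2 ≈ -3.5000)
S(M, w) = (-2 + M)/(M + w)
l(d, u) = u/3
r = -6/811 (r = 1/(-134 + (⅓)*(-7/2)) = 1/(-134 - 7/6) = 1/(-811/6) = -6/811 ≈ -0.0073983)
(r - 287)² = (-6/811 - 287)² = (-232763/811)² = 54178614169/657721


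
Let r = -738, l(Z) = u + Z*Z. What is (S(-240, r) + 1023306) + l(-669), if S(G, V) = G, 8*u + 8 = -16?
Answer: 1470624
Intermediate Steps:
u = -3 (u = -1 + (⅛)*(-16) = -1 - 2 = -3)
l(Z) = -3 + Z² (l(Z) = -3 + Z*Z = -3 + Z²)
(S(-240, r) + 1023306) + l(-669) = (-240 + 1023306) + (-3 + (-669)²) = 1023066 + (-3 + 447561) = 1023066 + 447558 = 1470624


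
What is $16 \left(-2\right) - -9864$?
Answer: $9832$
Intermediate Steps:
$16 \left(-2\right) - -9864 = -32 + 9864 = 9832$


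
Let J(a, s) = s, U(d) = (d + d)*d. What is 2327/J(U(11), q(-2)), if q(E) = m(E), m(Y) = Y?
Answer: -2327/2 ≈ -1163.5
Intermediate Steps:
U(d) = 2*d² (U(d) = (2*d)*d = 2*d²)
q(E) = E
2327/J(U(11), q(-2)) = 2327/(-2) = 2327*(-½) = -2327/2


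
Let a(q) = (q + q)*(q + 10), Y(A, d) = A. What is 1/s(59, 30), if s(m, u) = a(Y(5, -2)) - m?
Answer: 1/91 ≈ 0.010989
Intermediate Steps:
a(q) = 2*q*(10 + q) (a(q) = (2*q)*(10 + q) = 2*q*(10 + q))
s(m, u) = 150 - m (s(m, u) = 2*5*(10 + 5) - m = 2*5*15 - m = 150 - m)
1/s(59, 30) = 1/(150 - 1*59) = 1/(150 - 59) = 1/91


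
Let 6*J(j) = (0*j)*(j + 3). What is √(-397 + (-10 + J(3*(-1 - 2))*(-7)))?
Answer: I*√407 ≈ 20.174*I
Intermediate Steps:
J(j) = 0 (J(j) = ((0*j)*(j + 3))/6 = (0*(3 + j))/6 = (⅙)*0 = 0)
√(-397 + (-10 + J(3*(-1 - 2))*(-7))) = √(-397 + (-10 + 0*(-7))) = √(-397 + (-10 + 0)) = √(-397 - 10) = √(-407) = I*√407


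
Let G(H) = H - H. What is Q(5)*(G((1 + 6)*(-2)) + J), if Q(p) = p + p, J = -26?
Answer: -260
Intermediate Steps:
Q(p) = 2*p
G(H) = 0
Q(5)*(G((1 + 6)*(-2)) + J) = (2*5)*(0 - 26) = 10*(-26) = -260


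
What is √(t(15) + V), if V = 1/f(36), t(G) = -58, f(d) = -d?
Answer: I*√2089/6 ≈ 7.6176*I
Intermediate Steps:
V = -1/36 (V = 1/(-1*36) = 1/(-36) = -1/36 ≈ -0.027778)
√(t(15) + V) = √(-58 - 1/36) = √(-2089/36) = I*√2089/6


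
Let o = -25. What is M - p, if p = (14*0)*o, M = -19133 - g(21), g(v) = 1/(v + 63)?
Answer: -1607173/84 ≈ -19133.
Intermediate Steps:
g(v) = 1/(63 + v)
M = -1607173/84 (M = -19133 - 1/(63 + 21) = -19133 - 1/84 = -1607173/84 ≈ -19133.)
p = 0 (p = (14*0)*(-25) = 0*(-25) = 0)
M - p = -1607173/84 - 1*0 = -1607173/84 + 0 = -1607173/84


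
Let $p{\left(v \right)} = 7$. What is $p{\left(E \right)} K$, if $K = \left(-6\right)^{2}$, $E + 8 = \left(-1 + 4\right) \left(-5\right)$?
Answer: $252$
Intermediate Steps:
$E = -23$ ($E = -8 + \left(-1 + 4\right) \left(-5\right) = -8 + 3 \left(-5\right) = -8 - 15 = -23$)
$K = 36$
$p{\left(E \right)} K = 7 \cdot 36 = 252$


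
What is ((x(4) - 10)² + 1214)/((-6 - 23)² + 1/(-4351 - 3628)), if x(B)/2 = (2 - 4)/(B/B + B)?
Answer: 132714707/83879225 ≈ 1.5822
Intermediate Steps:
x(B) = -4/(1 + B) (x(B) = 2*((2 - 4)/(B/B + B)) = 2*(-2/(1 + B)) = -4/(1 + B))
((x(4) - 10)² + 1214)/((-6 - 23)² + 1/(-4351 - 3628)) = ((-4/(1 + 4) - 10)² + 1214)/((-6 - 23)² + 1/(-4351 - 3628)) = ((-4/5 - 10)² + 1214)/((-29)² + 1/(-7979)) = ((-4*⅕ - 10)² + 1214)/(841 - 1/7979) = ((-⅘ - 10)² + 1214)/(6710338/7979) = ((-54/5)² + 1214)*(7979/6710338) = (2916/25 + 1214)*(7979/6710338) = (33266/25)*(7979/6710338) = 132714707/83879225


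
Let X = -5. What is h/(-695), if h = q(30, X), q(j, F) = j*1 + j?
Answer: -12/139 ≈ -0.086331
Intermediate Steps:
q(j, F) = 2*j (q(j, F) = j + j = 2*j)
h = 60 (h = 2*30 = 60)
h/(-695) = 60/(-695) = 60*(-1/695) = -12/139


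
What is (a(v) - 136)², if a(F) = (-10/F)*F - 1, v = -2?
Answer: 21609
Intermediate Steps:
a(F) = -11 (a(F) = -10 - 1 = -11)
(a(v) - 136)² = (-11 - 136)² = (-147)² = 21609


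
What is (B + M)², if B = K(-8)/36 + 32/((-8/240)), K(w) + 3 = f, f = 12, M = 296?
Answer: 7049025/16 ≈ 4.4056e+5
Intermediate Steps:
K(w) = 9 (K(w) = -3 + 12 = 9)
B = -3839/4 (B = 9/36 + 32/((-8/240)) = 9*(1/36) + 32/((-8*1/240)) = ¼ + 32/(-1/30) = ¼ + 32*(-30) = ¼ - 960 = -3839/4 ≈ -959.75)
(B + M)² = (-3839/4 + 296)² = (-2655/4)² = 7049025/16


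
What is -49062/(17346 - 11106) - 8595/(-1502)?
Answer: -128579/60080 ≈ -2.1401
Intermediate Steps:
-49062/(17346 - 11106) - 8595/(-1502) = -49062/6240 - 8595*(-1/1502) = -49062*1/6240 + 8595/1502 = -629/80 + 8595/1502 = -128579/60080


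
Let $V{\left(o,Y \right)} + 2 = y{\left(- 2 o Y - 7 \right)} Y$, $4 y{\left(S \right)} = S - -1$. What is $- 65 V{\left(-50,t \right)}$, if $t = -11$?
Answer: $- \frac{395135}{2} \approx -1.9757 \cdot 10^{5}$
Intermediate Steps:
$y{\left(S \right)} = \frac{1}{4} + \frac{S}{4}$ ($y{\left(S \right)} = \frac{S - -1}{4} = \frac{S + 1}{4} = \frac{1 + S}{4} = \frac{1}{4} + \frac{S}{4}$)
$V{\left(o,Y \right)} = -2 + Y \left(- \frac{3}{2} - \frac{Y o}{2}\right)$ ($V{\left(o,Y \right)} = -2 + \left(\frac{1}{4} + \frac{- 2 o Y - 7}{4}\right) Y = -2 + \left(\frac{1}{4} + \frac{- 2 Y o - 7}{4}\right) Y = -2 + \left(\frac{1}{4} + \frac{-7 - 2 Y o}{4}\right) Y = -2 + \left(\frac{1}{4} - \left(\frac{7}{4} + \frac{Y o}{2}\right)\right) Y = -2 + \left(- \frac{3}{2} - \frac{Y o}{2}\right) Y = -2 + Y \left(- \frac{3}{2} - \frac{Y o}{2}\right)$)
$- 65 V{\left(-50,t \right)} = - 65 \left(-2 - - \frac{11 \left(3 - -550\right)}{2}\right) = - 65 \left(-2 - - \frac{11 \left(3 + 550\right)}{2}\right) = - 65 \left(-2 - \left(- \frac{11}{2}\right) 553\right) = - 65 \left(-2 + \frac{6083}{2}\right) = \left(-65\right) \frac{6079}{2} = - \frac{395135}{2}$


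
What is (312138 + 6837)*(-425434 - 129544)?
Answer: -177024107550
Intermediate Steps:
(312138 + 6837)*(-425434 - 129544) = 318975*(-554978) = -177024107550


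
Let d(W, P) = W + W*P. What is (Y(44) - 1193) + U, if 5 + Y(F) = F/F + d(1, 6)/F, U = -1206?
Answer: -105725/44 ≈ -2402.8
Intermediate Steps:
d(W, P) = W + P*W
Y(F) = -4 + 7/F (Y(F) = -5 + (F/F + (1*(1 + 6))/F) = -5 + (1 + (1*7)/F) = -5 + (1 + 7/F) = -4 + 7/F)
(Y(44) - 1193) + U = ((-4 + 7/44) - 1193) - 1206 = (-169/44 - 1193) - 1206 = -52661/44 - 1206 = -105725/44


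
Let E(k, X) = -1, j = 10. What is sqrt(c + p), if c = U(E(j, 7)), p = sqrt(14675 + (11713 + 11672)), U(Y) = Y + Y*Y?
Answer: sqrt(2)*9515**(1/4) ≈ 13.967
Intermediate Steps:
U(Y) = Y + Y**2
p = 2*sqrt(9515) (p = sqrt(14675 + 23385) = sqrt(38060) = 2*sqrt(9515) ≈ 195.09)
c = 0 (c = -(1 - 1) = -1*0 = 0)
sqrt(c + p) = sqrt(0 + 2*sqrt(9515)) = sqrt(2*sqrt(9515)) = sqrt(2)*9515**(1/4)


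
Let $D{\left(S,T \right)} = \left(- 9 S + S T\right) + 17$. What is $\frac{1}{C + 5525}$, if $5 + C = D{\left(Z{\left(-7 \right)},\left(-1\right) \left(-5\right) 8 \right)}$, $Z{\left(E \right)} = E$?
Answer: $\frac{1}{5320} \approx 0.00018797$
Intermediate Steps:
$D{\left(S,T \right)} = 17 - 9 S + S T$
$C = -205$ ($C = -5 - \left(-80 + 7 \left(\left(-1\right) \left(-5\right)\right) 8\right) = -5 + \left(17 + 63 - 7 \cdot 5 \cdot 8\right) = -5 + \left(17 + 63 - 280\right) = -5 - 200 = -205$)
$\frac{1}{C + 5525} = \frac{1}{-205 + 5525} = \frac{1}{5320}$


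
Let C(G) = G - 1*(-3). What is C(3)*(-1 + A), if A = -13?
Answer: -84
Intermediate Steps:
C(G) = 3 + G (C(G) = G + 3 = 3 + G)
C(3)*(-1 + A) = (3 + 3)*(-1 - 13) = 6*(-14) = -84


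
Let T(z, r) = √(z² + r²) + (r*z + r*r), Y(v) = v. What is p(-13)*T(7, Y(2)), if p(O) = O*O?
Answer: 3042 + 169*√53 ≈ 4272.3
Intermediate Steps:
p(O) = O²
T(z, r) = r² + √(r² + z²) + r*z (T(z, r) = √(r² + z²) + (r*z + r²) = √(r² + z²) + (r² + r*z) = r² + √(r² + z²) + r*z)
p(-13)*T(7, Y(2)) = (-13)²*(2² + √(2² + 7²) + 2*7) = 169*(4 + √(4 + 49) + 14) = 169*(4 + √53 + 14) = 169*(18 + √53) = 3042 + 169*√53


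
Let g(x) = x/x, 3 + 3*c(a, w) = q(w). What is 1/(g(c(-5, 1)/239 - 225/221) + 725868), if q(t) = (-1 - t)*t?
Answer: 1/725869 ≈ 1.3777e-6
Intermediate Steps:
q(t) = t*(-1 - t)
c(a, w) = -1 - w*(1 + w)/3 (c(a, w) = -1 + (-w*(1 + w))/3 = -1 - w*(1 + w)/3)
g(x) = 1
1/(g(c(-5, 1)/239 - 225/221) + 725868) = 1/(1 + 725868) = 1/725869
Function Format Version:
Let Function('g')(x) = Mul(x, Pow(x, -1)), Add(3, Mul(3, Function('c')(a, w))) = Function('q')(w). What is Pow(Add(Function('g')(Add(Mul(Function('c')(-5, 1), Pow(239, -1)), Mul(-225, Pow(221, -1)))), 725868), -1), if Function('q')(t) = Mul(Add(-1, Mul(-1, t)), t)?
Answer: Rational(1, 725869) ≈ 1.3777e-6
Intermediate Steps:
Function('q')(t) = Mul(t, Add(-1, Mul(-1, t)))
Function('c')(a, w) = Add(-1, Mul(Rational(-1, 3), w, Add(1, w))) (Function('c')(a, w) = Add(-1, Mul(Rational(1, 3), Mul(-1, w, Add(1, w)))) = Add(-1, Mul(Rational(-1, 3), w, Add(1, w))))
Function('g')(x) = 1
Pow(Add(Function('g')(Add(Mul(Function('c')(-5, 1), Pow(239, -1)), Mul(-225, Pow(221, -1)))), 725868), -1) = Pow(Add(1, 725868), -1) = Pow(725869, -1) = Rational(1, 725869)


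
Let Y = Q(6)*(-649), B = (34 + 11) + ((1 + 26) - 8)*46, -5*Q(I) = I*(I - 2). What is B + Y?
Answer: 20171/5 ≈ 4034.2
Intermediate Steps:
Q(I) = -I*(-2 + I)/5 (Q(I) = -I*(I - 2)/5 = -I*(-2 + I)/5)
B = 919 (B = 45 + (27 - 8)*46 = 45 + 19*46 = 45 + 874 = 919)
Y = 15576/5 (Y = ((1/5)*6*(2 - 1*6))*(-649) = ((1/5)*6*(2 - 6))*(-649) = ((1/5)*6*(-4))*(-649) = -24/5*(-649) = 15576/5 ≈ 3115.2)
B + Y = 919 + 15576/5 = 20171/5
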